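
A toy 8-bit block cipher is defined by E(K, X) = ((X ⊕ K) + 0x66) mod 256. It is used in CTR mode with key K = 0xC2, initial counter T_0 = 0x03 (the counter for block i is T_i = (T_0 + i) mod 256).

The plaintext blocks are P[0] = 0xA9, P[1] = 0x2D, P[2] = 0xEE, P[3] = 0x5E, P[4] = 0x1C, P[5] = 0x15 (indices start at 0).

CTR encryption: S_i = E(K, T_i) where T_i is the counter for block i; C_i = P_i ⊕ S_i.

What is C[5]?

C[0]: T = 0x03, S = E(K, T) = 0x27; 0xA9 ⊕ 0x27 = 0x8E.
C[1]: T = 0x04, S = E(K, T) = 0x2C; 0x2D ⊕ 0x2C = 0x01.
C[2]: T = 0x05, S = E(K, T) = 0x2D; 0xEE ⊕ 0x2D = 0xC3.
C[3]: T = 0x06, S = E(K, T) = 0x2A; 0x5E ⊕ 0x2A = 0x74.
C[4]: T = 0x07, S = E(K, T) = 0x2B; 0x1C ⊕ 0x2B = 0x37.
C[5]: T = 0x08, S = E(K, T) = 0x30; 0x15 ⊕ 0x30 = 0x25.

C[5] = 0x25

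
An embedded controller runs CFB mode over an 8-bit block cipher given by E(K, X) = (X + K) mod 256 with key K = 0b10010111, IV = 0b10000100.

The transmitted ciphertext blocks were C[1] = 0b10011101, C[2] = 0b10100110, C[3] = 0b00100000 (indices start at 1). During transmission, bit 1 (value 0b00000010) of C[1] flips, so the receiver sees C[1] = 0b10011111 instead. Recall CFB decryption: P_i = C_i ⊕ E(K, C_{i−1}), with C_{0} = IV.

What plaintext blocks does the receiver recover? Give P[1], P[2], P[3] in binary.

P[1] = 0b10000100, P[2] = 0b10010000, P[3] = 0b00011101

Only C[1] changed, to 0b10011111. In CFB, a change in C_i flips the same bit in P_i and garbles P_{i+1}. Decrypting the received ciphertext:
P[1]: E(K, 0b10000100) = 0b00011011; 0b10011111 ⊕ 0b00011011 = 0b10000100.
P[2]: E(K, 0b10011111) = 0b00110110; 0b10100110 ⊕ 0b00110110 = 0b10010000.
P[3]: E(K, 0b10100110) = 0b00111101; 0b00100000 ⊕ 0b00111101 = 0b00011101.
Blocks that differ from the original plaintext: P[1], P[2].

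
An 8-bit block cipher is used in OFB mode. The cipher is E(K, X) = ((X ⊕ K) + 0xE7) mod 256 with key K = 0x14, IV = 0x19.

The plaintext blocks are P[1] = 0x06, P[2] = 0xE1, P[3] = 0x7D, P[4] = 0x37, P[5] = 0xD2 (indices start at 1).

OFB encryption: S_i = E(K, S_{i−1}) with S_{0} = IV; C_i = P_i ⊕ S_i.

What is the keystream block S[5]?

0x68

C[1]: S = E(K, 0x19) = 0xF4; 0x06 ⊕ 0xF4 = 0xF2.
C[2]: S = E(K, 0xF4) = 0xC7; 0xE1 ⊕ 0xC7 = 0x26.
C[3]: S = E(K, 0xC7) = 0xBA; 0x7D ⊕ 0xBA = 0xC7.
C[4]: S = E(K, 0xBA) = 0x95; 0x37 ⊕ 0x95 = 0xA2.
C[5]: S = E(K, 0x95) = 0x68; 0xD2 ⊕ 0x68 = 0xBA.
So S[5] = 0x68.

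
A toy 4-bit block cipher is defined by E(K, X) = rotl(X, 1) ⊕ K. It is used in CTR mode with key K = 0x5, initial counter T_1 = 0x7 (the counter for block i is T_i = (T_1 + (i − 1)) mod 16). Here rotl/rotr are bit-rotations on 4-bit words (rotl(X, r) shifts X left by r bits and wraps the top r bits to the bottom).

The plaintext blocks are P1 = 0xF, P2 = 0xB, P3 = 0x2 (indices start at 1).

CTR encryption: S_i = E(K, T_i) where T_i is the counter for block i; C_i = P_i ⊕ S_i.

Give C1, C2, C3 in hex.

C1: T = 0x7, S = E(K, T) = 0xB; 0xF ⊕ 0xB = 0x4.
C2: T = 0x8, S = E(K, T) = 0x4; 0xB ⊕ 0x4 = 0xF.
C3: T = 0x9, S = E(K, T) = 0x6; 0x2 ⊕ 0x6 = 0x4.

C1 = 0x4, C2 = 0xF, C3 = 0x4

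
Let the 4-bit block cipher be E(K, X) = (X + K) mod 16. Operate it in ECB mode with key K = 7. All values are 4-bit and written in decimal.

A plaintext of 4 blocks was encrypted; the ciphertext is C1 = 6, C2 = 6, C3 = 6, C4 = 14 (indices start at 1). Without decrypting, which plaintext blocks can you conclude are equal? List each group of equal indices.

P1 = P2 = P3

ECB encrypts each block independently with the same key, so equal ciphertext blocks imply equal plaintext blocks.
C1 = C2 = C3 = 6, so P1 = P2 = P3.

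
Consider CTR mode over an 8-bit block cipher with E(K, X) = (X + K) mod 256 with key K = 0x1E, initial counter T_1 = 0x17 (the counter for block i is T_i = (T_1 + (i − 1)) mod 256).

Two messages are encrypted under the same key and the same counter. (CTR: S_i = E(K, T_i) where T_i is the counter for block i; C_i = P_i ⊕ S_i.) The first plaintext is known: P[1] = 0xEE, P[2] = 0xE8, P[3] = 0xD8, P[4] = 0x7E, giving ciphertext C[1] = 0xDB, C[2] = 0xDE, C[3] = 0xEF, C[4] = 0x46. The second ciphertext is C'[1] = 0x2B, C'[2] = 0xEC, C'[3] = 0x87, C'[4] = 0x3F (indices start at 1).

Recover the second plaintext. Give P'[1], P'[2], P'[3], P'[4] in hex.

In CTR with a reused counter, both messages share the same keystream S_i, so C_i ⊕ C'_i = P_i ⊕ P'_i and thus P'_i = P_i ⊕ C_i ⊕ C'_i.
P'[1]: 0xEE ⊕ 0xDB ⊕ 0x2B = 0x1E.
P'[2]: 0xE8 ⊕ 0xDE ⊕ 0xEC = 0xDA.
P'[3]: 0xD8 ⊕ 0xEF ⊕ 0x87 = 0xB0.
P'[4]: 0x7E ⊕ 0x46 ⊕ 0x3F = 0x07.

P'[1] = 0x1E, P'[2] = 0xDA, P'[3] = 0xB0, P'[4] = 0x07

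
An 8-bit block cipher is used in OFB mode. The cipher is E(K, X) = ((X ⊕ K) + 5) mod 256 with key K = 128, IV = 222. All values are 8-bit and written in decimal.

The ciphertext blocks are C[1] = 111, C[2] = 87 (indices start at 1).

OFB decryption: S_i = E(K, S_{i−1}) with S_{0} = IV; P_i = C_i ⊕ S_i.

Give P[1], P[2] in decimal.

P[1]: S = E(K, 222) = 99; 111 ⊕ 99 = 12.
P[2]: S = E(K, 99) = 232; 87 ⊕ 232 = 191.

P[1] = 12, P[2] = 191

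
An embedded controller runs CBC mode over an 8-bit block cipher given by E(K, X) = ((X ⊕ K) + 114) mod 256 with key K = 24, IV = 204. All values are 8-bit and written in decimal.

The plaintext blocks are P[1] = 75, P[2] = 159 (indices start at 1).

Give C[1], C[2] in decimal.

CBC encryption: C_i = E(K, P_i ⊕ C_{i−1}), with C_{0} = IV.
C[1]: P[1] ⊕ 204 = 135; E(K, 135) = 17.
C[2]: P[2] ⊕ 17 = 142; E(K, 142) = 8.

C[1] = 17, C[2] = 8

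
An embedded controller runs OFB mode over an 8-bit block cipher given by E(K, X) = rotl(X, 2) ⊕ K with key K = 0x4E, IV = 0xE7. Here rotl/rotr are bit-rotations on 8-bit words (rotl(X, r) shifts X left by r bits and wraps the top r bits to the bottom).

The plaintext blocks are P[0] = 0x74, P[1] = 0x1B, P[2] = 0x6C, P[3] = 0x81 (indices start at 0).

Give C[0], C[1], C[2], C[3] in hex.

OFB encryption: S_i = E(K, S_{i−1}) with S_{−1} = IV; C_i = P_i ⊕ S_i.
C[0]: S = E(K, 0xE7) = 0xD1; 0x74 ⊕ 0xD1 = 0xA5.
C[1]: S = E(K, 0xD1) = 0x09; 0x1B ⊕ 0x09 = 0x12.
C[2]: S = E(K, 0x09) = 0x6A; 0x6C ⊕ 0x6A = 0x06.
C[3]: S = E(K, 0x6A) = 0xE7; 0x81 ⊕ 0xE7 = 0x66.

C[0] = 0xA5, C[1] = 0x12, C[2] = 0x06, C[3] = 0x66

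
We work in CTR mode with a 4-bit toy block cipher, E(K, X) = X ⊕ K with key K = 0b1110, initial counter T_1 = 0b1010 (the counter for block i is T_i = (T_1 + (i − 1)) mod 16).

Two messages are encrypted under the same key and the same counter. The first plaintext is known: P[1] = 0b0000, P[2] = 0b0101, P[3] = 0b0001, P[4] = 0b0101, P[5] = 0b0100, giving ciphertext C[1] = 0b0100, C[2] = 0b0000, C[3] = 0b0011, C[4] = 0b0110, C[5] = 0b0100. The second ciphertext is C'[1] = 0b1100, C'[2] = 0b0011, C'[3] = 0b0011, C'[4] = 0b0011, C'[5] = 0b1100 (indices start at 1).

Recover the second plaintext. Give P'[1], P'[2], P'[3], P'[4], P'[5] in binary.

P'[1] = 0b1000, P'[2] = 0b0110, P'[3] = 0b0001, P'[4] = 0b0000, P'[5] = 0b1100

In CTR with a reused counter, both messages share the same keystream S_i, so C_i ⊕ C'_i = P_i ⊕ P'_i and thus P'_i = P_i ⊕ C_i ⊕ C'_i.
P'[1]: 0b0000 ⊕ 0b0100 ⊕ 0b1100 = 0b1000.
P'[2]: 0b0101 ⊕ 0b0000 ⊕ 0b0011 = 0b0110.
P'[3]: 0b0001 ⊕ 0b0011 ⊕ 0b0011 = 0b0001.
P'[4]: 0b0101 ⊕ 0b0110 ⊕ 0b0011 = 0b0000.
P'[5]: 0b0100 ⊕ 0b0100 ⊕ 0b1100 = 0b1100.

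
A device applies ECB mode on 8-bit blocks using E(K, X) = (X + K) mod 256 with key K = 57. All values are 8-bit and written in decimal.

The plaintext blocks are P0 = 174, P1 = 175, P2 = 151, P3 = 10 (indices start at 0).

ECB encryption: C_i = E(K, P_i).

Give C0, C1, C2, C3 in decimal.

C0 = 231, C1 = 232, C2 = 208, C3 = 67

C0: E(K, 174) = 231.
C1: E(K, 175) = 232.
C2: E(K, 151) = 208.
C3: E(K, 10) = 67.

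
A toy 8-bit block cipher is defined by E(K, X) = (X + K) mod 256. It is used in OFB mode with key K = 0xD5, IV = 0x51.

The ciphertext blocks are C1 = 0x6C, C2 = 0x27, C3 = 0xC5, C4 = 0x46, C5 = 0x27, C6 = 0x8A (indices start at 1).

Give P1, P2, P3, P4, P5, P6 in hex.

OFB decryption: S_i = E(K, S_{i−1}) with S_{0} = IV; P_i = C_i ⊕ S_i.
P1: S = E(K, 0x51) = 0x26; 0x6C ⊕ 0x26 = 0x4A.
P2: S = E(K, 0x26) = 0xFB; 0x27 ⊕ 0xFB = 0xDC.
P3: S = E(K, 0xFB) = 0xD0; 0xC5 ⊕ 0xD0 = 0x15.
P4: S = E(K, 0xD0) = 0xA5; 0x46 ⊕ 0xA5 = 0xE3.
P5: S = E(K, 0xA5) = 0x7A; 0x27 ⊕ 0x7A = 0x5D.
P6: S = E(K, 0x7A) = 0x4F; 0x8A ⊕ 0x4F = 0xC5.

P1 = 0x4A, P2 = 0xDC, P3 = 0x15, P4 = 0xE3, P5 = 0x5D, P6 = 0xC5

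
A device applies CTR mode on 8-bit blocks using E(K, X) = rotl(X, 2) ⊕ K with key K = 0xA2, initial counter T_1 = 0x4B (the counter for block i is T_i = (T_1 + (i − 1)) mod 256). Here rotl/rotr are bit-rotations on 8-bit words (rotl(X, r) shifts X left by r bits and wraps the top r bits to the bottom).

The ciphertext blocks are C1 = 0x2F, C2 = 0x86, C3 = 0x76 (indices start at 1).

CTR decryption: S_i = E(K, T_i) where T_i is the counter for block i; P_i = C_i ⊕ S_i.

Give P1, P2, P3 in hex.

P1 = 0xA0, P2 = 0x15, P3 = 0xE1

P1: T = 0x4B, S = E(K, T) = 0x8F; 0x2F ⊕ 0x8F = 0xA0.
P2: T = 0x4C, S = E(K, T) = 0x93; 0x86 ⊕ 0x93 = 0x15.
P3: T = 0x4D, S = E(K, T) = 0x97; 0x76 ⊕ 0x97 = 0xE1.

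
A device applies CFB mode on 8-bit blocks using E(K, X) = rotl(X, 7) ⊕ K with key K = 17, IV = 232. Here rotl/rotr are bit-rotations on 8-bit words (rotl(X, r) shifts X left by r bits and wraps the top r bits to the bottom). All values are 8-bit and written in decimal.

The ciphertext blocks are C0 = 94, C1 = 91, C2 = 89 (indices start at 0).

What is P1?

CFB decryption: P_i = C_i ⊕ E(K, C_{i−1}), with C_{−1} = IV.
P1: E(K, 94) = 62; 91 ⊕ 62 = 101.

P1 = 101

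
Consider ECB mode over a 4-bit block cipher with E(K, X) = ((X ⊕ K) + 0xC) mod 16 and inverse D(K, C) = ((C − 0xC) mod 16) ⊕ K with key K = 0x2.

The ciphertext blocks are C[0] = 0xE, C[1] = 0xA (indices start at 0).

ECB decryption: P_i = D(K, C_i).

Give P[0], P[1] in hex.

P[0]: D(K, 0xE) = 0x0.
P[1]: D(K, 0xA) = 0xC.

P[0] = 0x0, P[1] = 0xC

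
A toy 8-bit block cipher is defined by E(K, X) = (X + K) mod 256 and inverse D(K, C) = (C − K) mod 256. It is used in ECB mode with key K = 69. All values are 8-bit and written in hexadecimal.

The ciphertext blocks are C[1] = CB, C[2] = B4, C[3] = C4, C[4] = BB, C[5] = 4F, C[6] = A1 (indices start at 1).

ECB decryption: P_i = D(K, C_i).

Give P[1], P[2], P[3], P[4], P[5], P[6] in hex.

P[1] = 62, P[2] = 4B, P[3] = 5B, P[4] = 52, P[5] = E6, P[6] = 38

P[1]: D(K, CB) = 62.
P[2]: D(K, B4) = 4B.
P[3]: D(K, C4) = 5B.
P[4]: D(K, BB) = 52.
P[5]: D(K, 4F) = E6.
P[6]: D(K, A1) = 38.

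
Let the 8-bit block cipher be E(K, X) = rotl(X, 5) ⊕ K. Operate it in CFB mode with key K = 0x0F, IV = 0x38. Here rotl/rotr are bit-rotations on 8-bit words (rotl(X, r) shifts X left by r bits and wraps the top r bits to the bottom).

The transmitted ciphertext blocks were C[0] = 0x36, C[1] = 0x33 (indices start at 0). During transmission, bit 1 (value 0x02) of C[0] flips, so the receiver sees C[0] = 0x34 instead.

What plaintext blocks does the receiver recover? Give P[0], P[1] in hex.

CFB decryption: P_i = C_i ⊕ E(K, C_{i−1}), with C_{−1} = IV.
Only C[0] changed, to 0x34. In CFB, a change in C_i flips the same bit in P_i and garbles P_{i+1}. Decrypting the received ciphertext:
P[0]: E(K, 0x38) = 0x08; 0x34 ⊕ 0x08 = 0x3C.
P[1]: E(K, 0x34) = 0x89; 0x33 ⊕ 0x89 = 0xBA.
Blocks that differ from the original plaintext: P[0], P[1].

P[0] = 0x3C, P[1] = 0xBA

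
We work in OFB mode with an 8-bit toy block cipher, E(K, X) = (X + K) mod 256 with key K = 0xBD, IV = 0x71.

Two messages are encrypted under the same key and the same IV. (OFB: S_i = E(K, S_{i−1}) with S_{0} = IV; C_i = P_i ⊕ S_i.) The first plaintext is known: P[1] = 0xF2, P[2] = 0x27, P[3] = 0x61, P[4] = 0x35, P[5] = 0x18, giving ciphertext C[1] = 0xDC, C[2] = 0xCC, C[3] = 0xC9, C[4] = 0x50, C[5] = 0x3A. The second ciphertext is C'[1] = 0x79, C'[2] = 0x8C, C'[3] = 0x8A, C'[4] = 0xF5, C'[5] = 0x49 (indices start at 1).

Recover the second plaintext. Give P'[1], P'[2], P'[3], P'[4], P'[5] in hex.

In OFB with a reused IV, both messages share the same keystream S_i, so C_i ⊕ C'_i = P_i ⊕ P'_i and thus P'_i = P_i ⊕ C_i ⊕ C'_i.
P'[1]: 0xF2 ⊕ 0xDC ⊕ 0x79 = 0x57.
P'[2]: 0x27 ⊕ 0xCC ⊕ 0x8C = 0x67.
P'[3]: 0x61 ⊕ 0xC9 ⊕ 0x8A = 0x22.
P'[4]: 0x35 ⊕ 0x50 ⊕ 0xF5 = 0x90.
P'[5]: 0x18 ⊕ 0x3A ⊕ 0x49 = 0x6B.

P'[1] = 0x57, P'[2] = 0x67, P'[3] = 0x22, P'[4] = 0x90, P'[5] = 0x6B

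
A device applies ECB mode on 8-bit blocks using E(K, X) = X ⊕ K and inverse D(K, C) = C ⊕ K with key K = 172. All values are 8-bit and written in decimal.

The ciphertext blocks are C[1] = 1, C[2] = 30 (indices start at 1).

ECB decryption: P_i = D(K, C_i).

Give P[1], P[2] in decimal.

P[1] = 173, P[2] = 178

P[1]: D(K, 1) = 173.
P[2]: D(K, 30) = 178.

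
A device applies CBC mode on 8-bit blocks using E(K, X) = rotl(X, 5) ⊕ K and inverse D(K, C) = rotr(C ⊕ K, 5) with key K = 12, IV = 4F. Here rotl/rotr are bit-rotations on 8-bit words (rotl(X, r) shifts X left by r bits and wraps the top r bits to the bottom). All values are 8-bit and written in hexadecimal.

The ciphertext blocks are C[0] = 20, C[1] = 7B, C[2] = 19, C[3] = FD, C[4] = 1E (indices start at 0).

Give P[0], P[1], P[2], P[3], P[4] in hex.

P[0] = DE, P[1] = 6B, P[2] = 23, P[3] = 66, P[4] = 9D

CBC decryption: P_i = D(K, C_i) ⊕ C_{i−1}, with C_{−1} = IV.
P[0]: D(K, 20) = 91; 91 ⊕ 4F = DE.
P[1]: D(K, 7B) = 4B; 4B ⊕ 20 = 6B.
P[2]: D(K, 19) = 58; 58 ⊕ 7B = 23.
P[3]: D(K, FD) = 7F; 7F ⊕ 19 = 66.
P[4]: D(K, 1E) = 60; 60 ⊕ FD = 9D.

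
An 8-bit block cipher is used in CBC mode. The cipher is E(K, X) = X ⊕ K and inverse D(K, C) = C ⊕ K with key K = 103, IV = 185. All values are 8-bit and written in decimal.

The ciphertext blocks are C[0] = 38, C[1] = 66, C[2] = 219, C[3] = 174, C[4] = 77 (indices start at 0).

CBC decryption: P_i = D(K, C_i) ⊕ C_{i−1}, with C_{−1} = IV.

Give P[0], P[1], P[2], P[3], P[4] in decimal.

P[0] = 248, P[1] = 3, P[2] = 254, P[3] = 18, P[4] = 132

P[0]: D(K, 38) = 65; 65 ⊕ 185 = 248.
P[1]: D(K, 66) = 37; 37 ⊕ 38 = 3.
P[2]: D(K, 219) = 188; 188 ⊕ 66 = 254.
P[3]: D(K, 174) = 201; 201 ⊕ 219 = 18.
P[4]: D(K, 77) = 42; 42 ⊕ 174 = 132.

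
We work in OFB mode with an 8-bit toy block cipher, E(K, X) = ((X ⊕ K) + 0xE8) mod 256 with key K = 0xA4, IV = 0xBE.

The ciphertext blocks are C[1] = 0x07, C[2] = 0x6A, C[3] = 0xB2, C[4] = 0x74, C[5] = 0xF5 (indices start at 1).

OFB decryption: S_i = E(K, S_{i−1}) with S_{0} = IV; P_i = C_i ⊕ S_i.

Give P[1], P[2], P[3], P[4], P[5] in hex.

P[1]: S = E(K, 0xBE) = 0x02; 0x07 ⊕ 0x02 = 0x05.
P[2]: S = E(K, 0x02) = 0x8E; 0x6A ⊕ 0x8E = 0xE4.
P[3]: S = E(K, 0x8E) = 0x12; 0xB2 ⊕ 0x12 = 0xA0.
P[4]: S = E(K, 0x12) = 0x9E; 0x74 ⊕ 0x9E = 0xEA.
P[5]: S = E(K, 0x9E) = 0x22; 0xF5 ⊕ 0x22 = 0xD7.

P[1] = 0x05, P[2] = 0xE4, P[3] = 0xA0, P[4] = 0xEA, P[5] = 0xD7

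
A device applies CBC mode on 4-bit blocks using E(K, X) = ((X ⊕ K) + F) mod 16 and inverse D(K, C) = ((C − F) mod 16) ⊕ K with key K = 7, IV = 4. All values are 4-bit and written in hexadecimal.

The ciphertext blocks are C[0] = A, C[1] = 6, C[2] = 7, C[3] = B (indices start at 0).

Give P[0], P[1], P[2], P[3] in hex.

CBC decryption: P_i = D(K, C_i) ⊕ C_{i−1}, with C_{−1} = IV.
P[0]: D(K, A) = C; C ⊕ 4 = 8.
P[1]: D(K, 6) = 0; 0 ⊕ A = A.
P[2]: D(K, 7) = F; F ⊕ 6 = 9.
P[3]: D(K, B) = B; B ⊕ 7 = C.

P[0] = 8, P[1] = A, P[2] = 9, P[3] = C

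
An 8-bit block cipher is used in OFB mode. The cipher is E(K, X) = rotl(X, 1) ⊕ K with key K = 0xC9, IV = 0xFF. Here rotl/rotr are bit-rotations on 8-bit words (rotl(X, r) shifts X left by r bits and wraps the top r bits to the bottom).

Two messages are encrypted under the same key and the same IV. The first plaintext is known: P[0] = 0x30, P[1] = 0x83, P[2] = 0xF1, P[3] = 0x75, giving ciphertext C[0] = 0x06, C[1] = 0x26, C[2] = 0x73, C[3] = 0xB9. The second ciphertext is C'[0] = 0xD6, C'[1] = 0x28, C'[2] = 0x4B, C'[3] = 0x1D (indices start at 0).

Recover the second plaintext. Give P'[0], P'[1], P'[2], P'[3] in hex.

In OFB with a reused IV, both messages share the same keystream S_i, so C_i ⊕ C'_i = P_i ⊕ P'_i and thus P'_i = P_i ⊕ C_i ⊕ C'_i.
P'[0]: 0x30 ⊕ 0x06 ⊕ 0xD6 = 0xE0.
P'[1]: 0x83 ⊕ 0x26 ⊕ 0x28 = 0x8D.
P'[2]: 0xF1 ⊕ 0x73 ⊕ 0x4B = 0xC9.
P'[3]: 0x75 ⊕ 0xB9 ⊕ 0x1D = 0xD1.

P'[0] = 0xE0, P'[1] = 0x8D, P'[2] = 0xC9, P'[3] = 0xD1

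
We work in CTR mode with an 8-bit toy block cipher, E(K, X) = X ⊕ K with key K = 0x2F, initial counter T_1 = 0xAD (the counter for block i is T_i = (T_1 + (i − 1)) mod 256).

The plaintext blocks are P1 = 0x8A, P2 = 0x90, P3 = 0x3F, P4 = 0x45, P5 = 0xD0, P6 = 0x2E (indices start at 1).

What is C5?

CTR encryption: S_i = E(K, T_i) where T_i is the counter for block i; C_i = P_i ⊕ S_i.
C1: T = 0xAD, S = E(K, T) = 0x82; 0x8A ⊕ 0x82 = 0x08.
C2: T = 0xAE, S = E(K, T) = 0x81; 0x90 ⊕ 0x81 = 0x11.
C3: T = 0xAF, S = E(K, T) = 0x80; 0x3F ⊕ 0x80 = 0xBF.
C4: T = 0xB0, S = E(K, T) = 0x9F; 0x45 ⊕ 0x9F = 0xDA.
C5: T = 0xB1, S = E(K, T) = 0x9E; 0xD0 ⊕ 0x9E = 0x4E.

C5 = 0x4E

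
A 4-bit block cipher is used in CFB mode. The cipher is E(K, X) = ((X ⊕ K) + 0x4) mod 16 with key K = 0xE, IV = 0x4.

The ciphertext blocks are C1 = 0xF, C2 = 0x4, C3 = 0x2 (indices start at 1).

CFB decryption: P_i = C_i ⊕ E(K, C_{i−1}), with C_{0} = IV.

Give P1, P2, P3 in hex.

P1: E(K, 0x4) = 0xE; 0xF ⊕ 0xE = 0x1.
P2: E(K, 0xF) = 0x5; 0x4 ⊕ 0x5 = 0x1.
P3: E(K, 0x4) = 0xE; 0x2 ⊕ 0xE = 0xC.

P1 = 0x1, P2 = 0x1, P3 = 0xC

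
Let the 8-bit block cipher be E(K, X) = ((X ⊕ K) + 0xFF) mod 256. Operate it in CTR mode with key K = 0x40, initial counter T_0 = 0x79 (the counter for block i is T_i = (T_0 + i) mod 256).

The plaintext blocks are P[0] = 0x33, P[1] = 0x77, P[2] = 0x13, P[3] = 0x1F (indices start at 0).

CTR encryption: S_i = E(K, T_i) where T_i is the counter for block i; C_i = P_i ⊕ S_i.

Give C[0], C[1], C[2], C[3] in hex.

C[0]: T = 0x79, S = E(K, T) = 0x38; 0x33 ⊕ 0x38 = 0x0B.
C[1]: T = 0x7A, S = E(K, T) = 0x39; 0x77 ⊕ 0x39 = 0x4E.
C[2]: T = 0x7B, S = E(K, T) = 0x3A; 0x13 ⊕ 0x3A = 0x29.
C[3]: T = 0x7C, S = E(K, T) = 0x3B; 0x1F ⊕ 0x3B = 0x24.

C[0] = 0x0B, C[1] = 0x4E, C[2] = 0x29, C[3] = 0x24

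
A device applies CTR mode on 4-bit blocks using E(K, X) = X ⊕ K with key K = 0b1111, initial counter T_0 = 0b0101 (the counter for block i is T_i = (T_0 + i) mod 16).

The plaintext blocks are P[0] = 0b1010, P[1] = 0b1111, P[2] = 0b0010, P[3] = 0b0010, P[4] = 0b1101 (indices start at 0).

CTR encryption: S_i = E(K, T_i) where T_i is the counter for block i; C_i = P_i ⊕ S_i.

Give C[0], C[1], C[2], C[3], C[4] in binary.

C[0] = 0b0000, C[1] = 0b0110, C[2] = 0b1010, C[3] = 0b0101, C[4] = 0b1011

C[0]: T = 0b0101, S = E(K, T) = 0b1010; 0b1010 ⊕ 0b1010 = 0b0000.
C[1]: T = 0b0110, S = E(K, T) = 0b1001; 0b1111 ⊕ 0b1001 = 0b0110.
C[2]: T = 0b0111, S = E(K, T) = 0b1000; 0b0010 ⊕ 0b1000 = 0b1010.
C[3]: T = 0b1000, S = E(K, T) = 0b0111; 0b0010 ⊕ 0b0111 = 0b0101.
C[4]: T = 0b1001, S = E(K, T) = 0b0110; 0b1101 ⊕ 0b0110 = 0b1011.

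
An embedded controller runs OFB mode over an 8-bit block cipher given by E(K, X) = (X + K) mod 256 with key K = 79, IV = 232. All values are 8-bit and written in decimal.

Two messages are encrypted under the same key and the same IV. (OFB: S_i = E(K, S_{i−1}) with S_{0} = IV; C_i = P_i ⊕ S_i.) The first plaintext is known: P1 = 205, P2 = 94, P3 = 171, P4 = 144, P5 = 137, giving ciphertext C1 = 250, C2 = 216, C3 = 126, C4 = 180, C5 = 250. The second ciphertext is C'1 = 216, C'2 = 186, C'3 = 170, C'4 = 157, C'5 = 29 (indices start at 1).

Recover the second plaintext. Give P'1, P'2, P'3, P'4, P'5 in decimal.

In OFB with a reused IV, both messages share the same keystream S_i, so C_i ⊕ C'_i = P_i ⊕ P'_i and thus P'_i = P_i ⊕ C_i ⊕ C'_i.
P'1: 205 ⊕ 250 ⊕ 216 = 239.
P'2: 94 ⊕ 216 ⊕ 186 = 60.
P'3: 171 ⊕ 126 ⊕ 170 = 127.
P'4: 144 ⊕ 180 ⊕ 157 = 185.
P'5: 137 ⊕ 250 ⊕ 29 = 110.

P'1 = 239, P'2 = 60, P'3 = 127, P'4 = 185, P'5 = 110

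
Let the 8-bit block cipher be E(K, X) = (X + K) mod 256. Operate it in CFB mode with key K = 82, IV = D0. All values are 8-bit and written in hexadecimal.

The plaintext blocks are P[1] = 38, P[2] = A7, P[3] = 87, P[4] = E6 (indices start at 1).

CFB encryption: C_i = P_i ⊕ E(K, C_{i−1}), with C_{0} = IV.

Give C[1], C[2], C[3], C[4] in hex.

C[1] = 6A, C[2] = 4B, C[3] = 4A, C[4] = 2A

C[1]: E(K, D0) = 52; 38 ⊕ 52 = 6A.
C[2]: E(K, 6A) = EC; A7 ⊕ EC = 4B.
C[3]: E(K, 4B) = CD; 87 ⊕ CD = 4A.
C[4]: E(K, 4A) = CC; E6 ⊕ CC = 2A.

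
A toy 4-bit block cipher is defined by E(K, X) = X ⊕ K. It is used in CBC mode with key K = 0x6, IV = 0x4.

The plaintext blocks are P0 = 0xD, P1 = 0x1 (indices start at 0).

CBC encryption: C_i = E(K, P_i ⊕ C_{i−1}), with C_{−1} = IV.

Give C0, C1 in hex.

C0: P0 ⊕ 0x4 = 0x9; E(K, 0x9) = 0xF.
C1: P1 ⊕ 0xF = 0xE; E(K, 0xE) = 0x8.

C0 = 0xF, C1 = 0x8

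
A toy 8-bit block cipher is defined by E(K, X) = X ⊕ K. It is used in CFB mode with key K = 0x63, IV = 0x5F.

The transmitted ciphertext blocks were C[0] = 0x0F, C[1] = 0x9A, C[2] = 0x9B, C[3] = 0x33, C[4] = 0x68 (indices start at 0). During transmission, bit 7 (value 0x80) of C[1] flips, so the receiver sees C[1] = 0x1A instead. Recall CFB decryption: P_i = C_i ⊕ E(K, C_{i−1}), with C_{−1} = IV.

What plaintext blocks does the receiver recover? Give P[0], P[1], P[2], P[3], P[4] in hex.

Only C[1] changed, to 0x1A. In CFB, a change in C_i flips the same bit in P_i and garbles P_{i+1}. Decrypting the received ciphertext:
P[0]: E(K, 0x5F) = 0x3C; 0x0F ⊕ 0x3C = 0x33.
P[1]: E(K, 0x0F) = 0x6C; 0x1A ⊕ 0x6C = 0x76.
P[2]: E(K, 0x1A) = 0x79; 0x9B ⊕ 0x79 = 0xE2.
P[3]: E(K, 0x9B) = 0xF8; 0x33 ⊕ 0xF8 = 0xCB.
P[4]: E(K, 0x33) = 0x50; 0x68 ⊕ 0x50 = 0x38.
Blocks that differ from the original plaintext: P[1], P[2].

P[0] = 0x33, P[1] = 0x76, P[2] = 0xE2, P[3] = 0xCB, P[4] = 0x38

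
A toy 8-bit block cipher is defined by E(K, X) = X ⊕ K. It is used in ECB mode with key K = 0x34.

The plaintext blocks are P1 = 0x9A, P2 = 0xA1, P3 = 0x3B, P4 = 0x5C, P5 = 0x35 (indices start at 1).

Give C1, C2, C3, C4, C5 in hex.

ECB encryption: C_i = E(K, P_i).
C1: E(K, 0x9A) = 0xAE.
C2: E(K, 0xA1) = 0x95.
C3: E(K, 0x3B) = 0x0F.
C4: E(K, 0x5C) = 0x68.
C5: E(K, 0x35) = 0x01.

C1 = 0xAE, C2 = 0x95, C3 = 0x0F, C4 = 0x68, C5 = 0x01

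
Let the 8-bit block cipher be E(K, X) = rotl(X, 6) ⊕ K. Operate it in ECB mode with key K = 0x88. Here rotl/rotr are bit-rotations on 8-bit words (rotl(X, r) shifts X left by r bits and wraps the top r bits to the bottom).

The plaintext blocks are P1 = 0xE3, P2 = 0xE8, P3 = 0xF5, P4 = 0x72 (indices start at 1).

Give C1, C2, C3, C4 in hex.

ECB encryption: C_i = E(K, P_i).
C1: E(K, 0xE3) = 0x70.
C2: E(K, 0xE8) = 0xB2.
C3: E(K, 0xF5) = 0xF5.
C4: E(K, 0x72) = 0x14.

C1 = 0x70, C2 = 0xB2, C3 = 0xF5, C4 = 0x14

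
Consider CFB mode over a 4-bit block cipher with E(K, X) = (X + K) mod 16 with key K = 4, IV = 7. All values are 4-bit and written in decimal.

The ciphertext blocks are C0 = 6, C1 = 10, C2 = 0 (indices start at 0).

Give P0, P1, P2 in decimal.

P0 = 13, P1 = 0, P2 = 14

CFB decryption: P_i = C_i ⊕ E(K, C_{i−1}), with C_{−1} = IV.
P0: E(K, 7) = 11; 6 ⊕ 11 = 13.
P1: E(K, 6) = 10; 10 ⊕ 10 = 0.
P2: E(K, 10) = 14; 0 ⊕ 14 = 14.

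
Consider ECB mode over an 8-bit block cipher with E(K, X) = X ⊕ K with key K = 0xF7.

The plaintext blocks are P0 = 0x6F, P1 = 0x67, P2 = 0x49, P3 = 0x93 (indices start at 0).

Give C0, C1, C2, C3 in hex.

C0 = 0x98, C1 = 0x90, C2 = 0xBE, C3 = 0x64

ECB encryption: C_i = E(K, P_i).
C0: E(K, 0x6F) = 0x98.
C1: E(K, 0x67) = 0x90.
C2: E(K, 0x49) = 0xBE.
C3: E(K, 0x93) = 0x64.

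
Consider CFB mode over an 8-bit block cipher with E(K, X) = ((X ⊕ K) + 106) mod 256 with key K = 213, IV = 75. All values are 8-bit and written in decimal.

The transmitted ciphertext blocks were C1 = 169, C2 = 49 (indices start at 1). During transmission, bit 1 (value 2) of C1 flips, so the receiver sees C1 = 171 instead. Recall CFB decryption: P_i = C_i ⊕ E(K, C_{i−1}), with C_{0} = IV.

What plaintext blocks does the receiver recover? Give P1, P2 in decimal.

P1 = 163, P2 = 217

Only C1 changed, to 171. In CFB, a change in C_i flips the same bit in P_i and garbles P_{i+1}. Decrypting the received ciphertext:
P1: E(K, 75) = 8; 171 ⊕ 8 = 163.
P2: E(K, 171) = 232; 49 ⊕ 232 = 217.
Blocks that differ from the original plaintext: P1, P2.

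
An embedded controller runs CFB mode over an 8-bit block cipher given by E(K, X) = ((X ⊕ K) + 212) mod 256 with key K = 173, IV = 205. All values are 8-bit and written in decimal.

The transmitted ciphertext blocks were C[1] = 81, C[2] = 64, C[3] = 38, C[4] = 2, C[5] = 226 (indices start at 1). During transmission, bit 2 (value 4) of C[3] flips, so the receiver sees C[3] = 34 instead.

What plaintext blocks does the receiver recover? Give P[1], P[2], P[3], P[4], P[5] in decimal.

P[1] = 101, P[2] = 144, P[3] = 227, P[4] = 97, P[5] = 97

CFB decryption: P_i = C_i ⊕ E(K, C_{i−1}), with C_{0} = IV.
Only C[3] changed, to 34. In CFB, a change in C_i flips the same bit in P_i and garbles P_{i+1}. Decrypting the received ciphertext:
P[1]: E(K, 205) = 52; 81 ⊕ 52 = 101.
P[2]: E(K, 81) = 208; 64 ⊕ 208 = 144.
P[3]: E(K, 64) = 193; 34 ⊕ 193 = 227.
P[4]: E(K, 34) = 99; 2 ⊕ 99 = 97.
P[5]: E(K, 2) = 131; 226 ⊕ 131 = 97.
Blocks that differ from the original plaintext: P[3], P[4].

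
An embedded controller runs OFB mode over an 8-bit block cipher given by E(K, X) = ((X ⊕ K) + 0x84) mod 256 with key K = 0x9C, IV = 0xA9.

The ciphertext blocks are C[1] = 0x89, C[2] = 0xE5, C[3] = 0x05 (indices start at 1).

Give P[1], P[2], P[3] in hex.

P[1] = 0x30, P[2] = 0x4C, P[3] = 0xBC

OFB decryption: S_i = E(K, S_{i−1}) with S_{0} = IV; P_i = C_i ⊕ S_i.
P[1]: S = E(K, 0xA9) = 0xB9; 0x89 ⊕ 0xB9 = 0x30.
P[2]: S = E(K, 0xB9) = 0xA9; 0xE5 ⊕ 0xA9 = 0x4C.
P[3]: S = E(K, 0xA9) = 0xB9; 0x05 ⊕ 0xB9 = 0xBC.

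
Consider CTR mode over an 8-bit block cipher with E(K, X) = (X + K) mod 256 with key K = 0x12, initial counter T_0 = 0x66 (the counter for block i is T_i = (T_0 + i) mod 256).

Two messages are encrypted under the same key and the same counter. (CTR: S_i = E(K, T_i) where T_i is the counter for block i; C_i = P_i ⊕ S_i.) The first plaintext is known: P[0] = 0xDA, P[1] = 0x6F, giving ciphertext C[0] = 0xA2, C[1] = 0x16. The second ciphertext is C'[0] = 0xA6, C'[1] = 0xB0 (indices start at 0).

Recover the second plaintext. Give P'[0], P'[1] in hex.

P'[0] = 0xDE, P'[1] = 0xC9

In CTR with a reused counter, both messages share the same keystream S_i, so C_i ⊕ C'_i = P_i ⊕ P'_i and thus P'_i = P_i ⊕ C_i ⊕ C'_i.
P'[0]: 0xDA ⊕ 0xA2 ⊕ 0xA6 = 0xDE.
P'[1]: 0x6F ⊕ 0x16 ⊕ 0xB0 = 0xC9.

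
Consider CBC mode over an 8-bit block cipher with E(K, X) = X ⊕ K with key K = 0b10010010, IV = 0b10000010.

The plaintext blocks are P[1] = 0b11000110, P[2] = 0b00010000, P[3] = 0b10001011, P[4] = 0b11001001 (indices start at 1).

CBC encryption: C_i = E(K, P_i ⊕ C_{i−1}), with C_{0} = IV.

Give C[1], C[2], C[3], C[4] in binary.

C[1]: P[1] ⊕ 0b10000010 = 0b01000100; E(K, 0b01000100) = 0b11010110.
C[2]: P[2] ⊕ 0b11010110 = 0b11000110; E(K, 0b11000110) = 0b01010100.
C[3]: P[3] ⊕ 0b01010100 = 0b11011111; E(K, 0b11011111) = 0b01001101.
C[4]: P[4] ⊕ 0b01001101 = 0b10000100; E(K, 0b10000100) = 0b00010110.

C[1] = 0b11010110, C[2] = 0b01010100, C[3] = 0b01001101, C[4] = 0b00010110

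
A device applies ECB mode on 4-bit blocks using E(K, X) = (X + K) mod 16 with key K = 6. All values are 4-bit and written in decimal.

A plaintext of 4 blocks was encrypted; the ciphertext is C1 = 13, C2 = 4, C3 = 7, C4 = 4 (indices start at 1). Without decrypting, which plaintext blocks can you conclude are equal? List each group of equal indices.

ECB encrypts each block independently with the same key, so equal ciphertext blocks imply equal plaintext blocks.
C2 = C4 = 4, so P2 = P4.

P2 = P4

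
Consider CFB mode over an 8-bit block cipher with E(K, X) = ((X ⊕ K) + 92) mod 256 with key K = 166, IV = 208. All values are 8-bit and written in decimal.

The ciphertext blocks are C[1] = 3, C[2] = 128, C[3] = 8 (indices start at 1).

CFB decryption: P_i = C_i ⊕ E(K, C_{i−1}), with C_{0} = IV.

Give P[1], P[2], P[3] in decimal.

P[1]: E(K, 208) = 210; 3 ⊕ 210 = 209.
P[2]: E(K, 3) = 1; 128 ⊕ 1 = 129.
P[3]: E(K, 128) = 130; 8 ⊕ 130 = 138.

P[1] = 209, P[2] = 129, P[3] = 138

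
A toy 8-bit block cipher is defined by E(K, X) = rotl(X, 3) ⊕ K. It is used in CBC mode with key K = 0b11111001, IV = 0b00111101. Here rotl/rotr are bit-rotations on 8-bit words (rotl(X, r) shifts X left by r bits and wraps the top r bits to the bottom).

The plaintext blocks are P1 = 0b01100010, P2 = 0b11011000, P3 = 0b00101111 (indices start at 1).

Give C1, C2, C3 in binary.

C1 = 0b00000011, C2 = 0b00100111, C3 = 0b10111001

CBC encryption: C_i = E(K, P_i ⊕ C_{i−1}), with C_{0} = IV.
C1: P1 ⊕ 0b00111101 = 0b01011111; E(K, 0b01011111) = 0b00000011.
C2: P2 ⊕ 0b00000011 = 0b11011011; E(K, 0b11011011) = 0b00100111.
C3: P3 ⊕ 0b00100111 = 0b00001000; E(K, 0b00001000) = 0b10111001.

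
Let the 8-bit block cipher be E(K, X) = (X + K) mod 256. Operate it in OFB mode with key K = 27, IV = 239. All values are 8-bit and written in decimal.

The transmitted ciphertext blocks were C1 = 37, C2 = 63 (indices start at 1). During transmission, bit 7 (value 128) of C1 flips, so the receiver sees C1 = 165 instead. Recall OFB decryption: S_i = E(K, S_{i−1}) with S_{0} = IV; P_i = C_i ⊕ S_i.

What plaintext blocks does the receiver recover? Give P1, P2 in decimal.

P1 = 175, P2 = 26

Only C1 changed, to 165. In OFB, a change in C_i flips the same bit in P_i only; the keystream is unaffected. Decrypting the received ciphertext:
P1: S = E(K, 239) = 10; 165 ⊕ 10 = 175.
P2: S = E(K, 10) = 37; 63 ⊕ 37 = 26.
Blocks that differ from the original plaintext: P1.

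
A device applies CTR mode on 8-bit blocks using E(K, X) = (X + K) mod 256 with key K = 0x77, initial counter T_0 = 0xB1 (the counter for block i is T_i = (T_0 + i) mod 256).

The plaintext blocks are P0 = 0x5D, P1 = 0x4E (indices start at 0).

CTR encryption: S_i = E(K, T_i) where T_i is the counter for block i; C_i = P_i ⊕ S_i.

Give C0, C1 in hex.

C0 = 0x75, C1 = 0x67

C0: T = 0xB1, S = E(K, T) = 0x28; 0x5D ⊕ 0x28 = 0x75.
C1: T = 0xB2, S = E(K, T) = 0x29; 0x4E ⊕ 0x29 = 0x67.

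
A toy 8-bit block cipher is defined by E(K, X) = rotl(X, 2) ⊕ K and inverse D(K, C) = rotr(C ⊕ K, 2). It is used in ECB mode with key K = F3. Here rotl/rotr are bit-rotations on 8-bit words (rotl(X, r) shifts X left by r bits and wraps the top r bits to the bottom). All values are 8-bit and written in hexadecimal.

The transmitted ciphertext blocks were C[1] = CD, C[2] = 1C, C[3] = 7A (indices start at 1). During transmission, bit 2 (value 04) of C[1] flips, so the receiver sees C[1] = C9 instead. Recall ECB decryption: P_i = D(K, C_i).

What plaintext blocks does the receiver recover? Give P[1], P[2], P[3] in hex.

Only C[1] changed, to C9. In ECB, a change in C_i affects only P_i. Decrypting the received ciphertext:
P[1]: D(K, C9) = 8E.
P[2]: D(K, 1C) = FB.
P[3]: D(K, 7A) = 62.
Blocks that differ from the original plaintext: P[1].

P[1] = 8E, P[2] = FB, P[3] = 62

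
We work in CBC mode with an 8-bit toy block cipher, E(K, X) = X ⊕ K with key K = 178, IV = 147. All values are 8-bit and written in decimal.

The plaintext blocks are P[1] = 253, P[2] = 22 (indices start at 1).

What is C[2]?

C[2] = 120

CBC encryption: C_i = E(K, P_i ⊕ C_{i−1}), with C_{0} = IV.
C[1]: P[1] ⊕ 147 = 110; E(K, 110) = 220.
C[2]: P[2] ⊕ 220 = 202; E(K, 202) = 120.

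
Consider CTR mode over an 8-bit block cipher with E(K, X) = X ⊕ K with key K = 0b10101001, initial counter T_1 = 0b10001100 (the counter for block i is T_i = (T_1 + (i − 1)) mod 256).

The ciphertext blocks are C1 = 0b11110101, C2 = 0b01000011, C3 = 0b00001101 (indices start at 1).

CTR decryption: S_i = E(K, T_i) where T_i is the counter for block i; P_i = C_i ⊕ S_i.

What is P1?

P1 = 0b11010000

P1: T = 0b10001100, S = E(K, T) = 0b00100101; 0b11110101 ⊕ 0b00100101 = 0b11010000.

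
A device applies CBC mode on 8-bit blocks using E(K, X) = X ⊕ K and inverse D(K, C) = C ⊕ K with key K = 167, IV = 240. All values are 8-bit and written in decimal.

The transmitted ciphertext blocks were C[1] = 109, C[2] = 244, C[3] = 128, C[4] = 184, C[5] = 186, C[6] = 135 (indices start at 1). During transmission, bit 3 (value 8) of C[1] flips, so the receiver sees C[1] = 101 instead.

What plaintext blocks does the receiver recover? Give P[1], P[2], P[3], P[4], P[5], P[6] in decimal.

P[1] = 50, P[2] = 54, P[3] = 211, P[4] = 159, P[5] = 165, P[6] = 154

CBC decryption: P_i = D(K, C_i) ⊕ C_{i−1}, with C_{0} = IV.
Only C[1] changed, to 101. In CBC, a change in C_i garbles P_i and flips the same bit in P_{i+1}. Decrypting the received ciphertext:
P[1]: D(K, 101) = 194; 194 ⊕ 240 = 50.
P[2]: D(K, 244) = 83; 83 ⊕ 101 = 54.
P[3]: D(K, 128) = 39; 39 ⊕ 244 = 211.
P[4]: D(K, 184) = 31; 31 ⊕ 128 = 159.
P[5]: D(K, 186) = 29; 29 ⊕ 184 = 165.
P[6]: D(K, 135) = 32; 32 ⊕ 186 = 154.
Blocks that differ from the original plaintext: P[1], P[2].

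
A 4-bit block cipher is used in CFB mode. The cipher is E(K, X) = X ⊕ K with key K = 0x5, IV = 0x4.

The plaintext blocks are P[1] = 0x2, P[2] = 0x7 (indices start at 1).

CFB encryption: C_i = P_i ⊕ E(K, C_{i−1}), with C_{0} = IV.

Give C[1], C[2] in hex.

C[1]: E(K, 0x4) = 0x1; 0x2 ⊕ 0x1 = 0x3.
C[2]: E(K, 0x3) = 0x6; 0x7 ⊕ 0x6 = 0x1.

C[1] = 0x3, C[2] = 0x1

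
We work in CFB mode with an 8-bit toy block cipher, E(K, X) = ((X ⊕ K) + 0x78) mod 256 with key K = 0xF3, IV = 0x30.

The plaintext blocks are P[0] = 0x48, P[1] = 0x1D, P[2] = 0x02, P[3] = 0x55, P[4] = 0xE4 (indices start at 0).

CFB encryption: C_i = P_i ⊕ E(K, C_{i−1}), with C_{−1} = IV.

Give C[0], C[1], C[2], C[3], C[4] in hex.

C[0]: E(K, 0x30) = 0x3B; 0x48 ⊕ 0x3B = 0x73.
C[1]: E(K, 0x73) = 0xF8; 0x1D ⊕ 0xF8 = 0xE5.
C[2]: E(K, 0xE5) = 0x8E; 0x02 ⊕ 0x8E = 0x8C.
C[3]: E(K, 0x8C) = 0xF7; 0x55 ⊕ 0xF7 = 0xA2.
C[4]: E(K, 0xA2) = 0xC9; 0xE4 ⊕ 0xC9 = 0x2D.

C[0] = 0x73, C[1] = 0xE5, C[2] = 0x8C, C[3] = 0xA2, C[4] = 0x2D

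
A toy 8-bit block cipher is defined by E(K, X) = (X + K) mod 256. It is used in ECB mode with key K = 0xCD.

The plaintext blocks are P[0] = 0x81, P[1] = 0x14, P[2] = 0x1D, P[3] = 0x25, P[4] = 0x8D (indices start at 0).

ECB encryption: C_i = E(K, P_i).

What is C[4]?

C[4]: E(K, 0x8D) = 0x5A.

C[4] = 0x5A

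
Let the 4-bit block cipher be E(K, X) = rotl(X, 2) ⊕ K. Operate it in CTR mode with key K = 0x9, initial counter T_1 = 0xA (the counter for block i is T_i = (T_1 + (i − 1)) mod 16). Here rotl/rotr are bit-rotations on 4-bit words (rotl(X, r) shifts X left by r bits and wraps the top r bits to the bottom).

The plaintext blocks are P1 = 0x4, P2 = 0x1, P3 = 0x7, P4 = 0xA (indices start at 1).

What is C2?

CTR encryption: S_i = E(K, T_i) where T_i is the counter for block i; C_i = P_i ⊕ S_i.
C1: T = 0xA, S = E(K, T) = 0x3; 0x4 ⊕ 0x3 = 0x7.
C2: T = 0xB, S = E(K, T) = 0x7; 0x1 ⊕ 0x7 = 0x6.

C2 = 0x6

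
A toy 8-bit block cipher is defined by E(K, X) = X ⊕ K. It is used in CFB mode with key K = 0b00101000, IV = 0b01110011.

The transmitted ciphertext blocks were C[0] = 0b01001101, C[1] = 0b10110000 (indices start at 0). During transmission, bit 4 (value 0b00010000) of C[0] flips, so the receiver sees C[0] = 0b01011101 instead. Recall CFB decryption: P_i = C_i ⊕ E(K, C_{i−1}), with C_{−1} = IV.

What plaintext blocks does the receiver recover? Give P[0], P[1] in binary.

Only C[0] changed, to 0b01011101. In CFB, a change in C_i flips the same bit in P_i and garbles P_{i+1}. Decrypting the received ciphertext:
P[0]: E(K, 0b01110011) = 0b01011011; 0b01011101 ⊕ 0b01011011 = 0b00000110.
P[1]: E(K, 0b01011101) = 0b01110101; 0b10110000 ⊕ 0b01110101 = 0b11000101.
Blocks that differ from the original plaintext: P[0], P[1].

P[0] = 0b00000110, P[1] = 0b11000101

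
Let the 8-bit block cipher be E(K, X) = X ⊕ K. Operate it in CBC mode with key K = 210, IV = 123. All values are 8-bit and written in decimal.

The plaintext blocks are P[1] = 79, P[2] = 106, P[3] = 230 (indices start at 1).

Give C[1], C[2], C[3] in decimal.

CBC encryption: C_i = E(K, P_i ⊕ C_{i−1}), with C_{0} = IV.
C[1]: P[1] ⊕ 123 = 52; E(K, 52) = 230.
C[2]: P[2] ⊕ 230 = 140; E(K, 140) = 94.
C[3]: P[3] ⊕ 94 = 184; E(K, 184) = 106.

C[1] = 230, C[2] = 94, C[3] = 106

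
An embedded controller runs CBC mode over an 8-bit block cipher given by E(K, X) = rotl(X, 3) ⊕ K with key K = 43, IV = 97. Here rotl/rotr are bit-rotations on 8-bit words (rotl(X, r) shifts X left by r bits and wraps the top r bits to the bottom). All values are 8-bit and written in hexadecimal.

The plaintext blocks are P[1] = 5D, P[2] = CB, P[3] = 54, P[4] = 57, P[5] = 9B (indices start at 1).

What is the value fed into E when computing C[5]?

00

CBC encryption: C_i = E(K, P_i ⊕ C_{i−1}), with C_{0} = IV.
C[1]: P[1] ⊕ 97 = CA; E(K, CA) = 15.
C[2]: P[2] ⊕ 15 = DE; E(K, DE) = B5.
C[3]: P[3] ⊕ B5 = E1; E(K, E1) = 4C.
C[4]: P[4] ⊕ 4C = 1B; E(K, 1B) = 9B.
C[5]: P[5] ⊕ 9B = 00; E(K, 00) = 43.
So the input to E for block [5] is 00.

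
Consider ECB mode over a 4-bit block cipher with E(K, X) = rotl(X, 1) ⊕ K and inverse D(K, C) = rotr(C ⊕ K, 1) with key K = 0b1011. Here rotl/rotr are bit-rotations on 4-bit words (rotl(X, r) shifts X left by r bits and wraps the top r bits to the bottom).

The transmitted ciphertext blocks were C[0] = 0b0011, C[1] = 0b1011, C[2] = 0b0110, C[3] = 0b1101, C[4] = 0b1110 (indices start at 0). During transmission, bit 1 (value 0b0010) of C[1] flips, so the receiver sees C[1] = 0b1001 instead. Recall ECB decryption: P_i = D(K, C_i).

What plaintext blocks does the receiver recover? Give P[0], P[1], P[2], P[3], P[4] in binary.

Only C[1] changed, to 0b1001. In ECB, a change in C_i affects only P_i. Decrypting the received ciphertext:
P[0]: D(K, 0b0011) = 0b0100.
P[1]: D(K, 0b1001) = 0b0001.
P[2]: D(K, 0b0110) = 0b1110.
P[3]: D(K, 0b1101) = 0b0011.
P[4]: D(K, 0b1110) = 0b1010.
Blocks that differ from the original plaintext: P[1].

P[0] = 0b0100, P[1] = 0b0001, P[2] = 0b1110, P[3] = 0b0011, P[4] = 0b1010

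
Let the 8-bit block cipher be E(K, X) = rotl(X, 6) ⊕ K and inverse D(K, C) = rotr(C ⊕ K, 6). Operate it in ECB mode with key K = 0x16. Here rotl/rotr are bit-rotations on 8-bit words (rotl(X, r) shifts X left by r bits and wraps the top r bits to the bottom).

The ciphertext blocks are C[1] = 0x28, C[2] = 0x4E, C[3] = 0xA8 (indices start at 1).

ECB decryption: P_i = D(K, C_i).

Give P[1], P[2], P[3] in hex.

P[1]: D(K, 0x28) = 0xF8.
P[2]: D(K, 0x4E) = 0x61.
P[3]: D(K, 0xA8) = 0xFA.

P[1] = 0xF8, P[2] = 0x61, P[3] = 0xFA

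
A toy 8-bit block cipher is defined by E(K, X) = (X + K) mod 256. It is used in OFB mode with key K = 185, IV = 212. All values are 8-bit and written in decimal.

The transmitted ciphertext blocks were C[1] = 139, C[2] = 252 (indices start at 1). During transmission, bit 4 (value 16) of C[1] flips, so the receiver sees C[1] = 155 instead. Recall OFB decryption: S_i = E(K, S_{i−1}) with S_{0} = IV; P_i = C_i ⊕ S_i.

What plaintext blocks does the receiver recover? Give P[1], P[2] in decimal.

Only C[1] changed, to 155. In OFB, a change in C_i flips the same bit in P_i only; the keystream is unaffected. Decrypting the received ciphertext:
P[1]: S = E(K, 212) = 141; 155 ⊕ 141 = 22.
P[2]: S = E(K, 141) = 70; 252 ⊕ 70 = 186.
Blocks that differ from the original plaintext: P[1].

P[1] = 22, P[2] = 186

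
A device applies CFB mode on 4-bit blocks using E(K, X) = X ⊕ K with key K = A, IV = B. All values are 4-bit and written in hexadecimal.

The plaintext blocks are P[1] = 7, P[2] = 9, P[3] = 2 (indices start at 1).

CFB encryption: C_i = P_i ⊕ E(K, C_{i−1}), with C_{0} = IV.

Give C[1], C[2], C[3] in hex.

C[1] = 6, C[2] = 5, C[3] = D

C[1]: E(K, B) = 1; 7 ⊕ 1 = 6.
C[2]: E(K, 6) = C; 9 ⊕ C = 5.
C[3]: E(K, 5) = F; 2 ⊕ F = D.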